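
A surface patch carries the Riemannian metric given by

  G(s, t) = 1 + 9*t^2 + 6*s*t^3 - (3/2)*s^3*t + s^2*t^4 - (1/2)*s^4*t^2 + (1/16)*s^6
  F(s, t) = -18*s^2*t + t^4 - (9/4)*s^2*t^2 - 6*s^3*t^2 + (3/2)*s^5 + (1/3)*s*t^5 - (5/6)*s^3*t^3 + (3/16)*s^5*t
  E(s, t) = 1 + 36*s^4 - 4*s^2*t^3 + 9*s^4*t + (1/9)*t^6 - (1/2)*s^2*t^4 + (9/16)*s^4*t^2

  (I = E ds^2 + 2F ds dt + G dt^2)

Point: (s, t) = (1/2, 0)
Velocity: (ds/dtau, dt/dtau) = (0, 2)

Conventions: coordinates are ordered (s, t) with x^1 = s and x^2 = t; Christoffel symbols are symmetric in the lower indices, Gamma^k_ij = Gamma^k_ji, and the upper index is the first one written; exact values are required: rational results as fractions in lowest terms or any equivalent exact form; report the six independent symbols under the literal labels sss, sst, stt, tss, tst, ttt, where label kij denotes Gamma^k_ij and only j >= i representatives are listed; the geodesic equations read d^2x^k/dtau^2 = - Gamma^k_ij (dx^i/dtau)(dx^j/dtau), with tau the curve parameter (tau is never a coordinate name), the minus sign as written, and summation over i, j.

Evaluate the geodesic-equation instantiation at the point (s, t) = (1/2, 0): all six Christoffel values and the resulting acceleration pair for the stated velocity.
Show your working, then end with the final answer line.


E = 13/4, F = 3/64, G = 1025/1024 at the point
E_s = 18, E_t = 9/16, F_s = 15/32, F_t = -2301/512, G_s = 3/256, G_t = -3/16
EG - F^2 = 3329/1024;  g^inv = (1024/3329) * [[1025/1024, -3/64], [-3/64, 13/4]]
first-kind symbols [ij,l] = (1/2)(d_i g_jl + d_j g_il - d_l g_ij): [ss,s] = E_s/2 = 9, [ss,t] = F_s - E_t/2 = 3/16, [st,s] = E_t/2 = 9/32, [st,t] = G_s/2 = 3/512, [tt,s] = F_t - G_s/2 = -9/2, [tt,t] = G_t/2 = -3/32
Gamma^s_ij = (G*[ij,s] - F*[ij,t])/(EG - F^2), Gamma^t_ij = (E*[ij,t] - F*[ij,s])/(EG - F^2)
Gamma_sss = 9216/3329, Gamma_sst = 288/3329, Gamma_stt = -4608/3329, Gamma_tss = 192/3329, Gamma_tst = 6/3329, Gamma_ttt = -96/3329
d^2s/dtau^2 = -(Gamma_sss*(0)^2 + 2*Gamma_sst*(0)*(2) + Gamma_stt*(2)^2) = 18432/3329
d^2t/dtau^2 = -(Gamma_tss*(0)^2 + 2*Gamma_tst*(0)*(2) + Gamma_ttt*(2)^2) = 384/3329

Answer: Gamma_sss = 9216/3329, Gamma_sst = 288/3329, Gamma_stt = -4608/3329, Gamma_tss = 192/3329, Gamma_tst = 6/3329, Gamma_ttt = -96/3329; accelerations (d^2s/dtau^2, d^2t/dtau^2) = (18432/3329, 384/3329)


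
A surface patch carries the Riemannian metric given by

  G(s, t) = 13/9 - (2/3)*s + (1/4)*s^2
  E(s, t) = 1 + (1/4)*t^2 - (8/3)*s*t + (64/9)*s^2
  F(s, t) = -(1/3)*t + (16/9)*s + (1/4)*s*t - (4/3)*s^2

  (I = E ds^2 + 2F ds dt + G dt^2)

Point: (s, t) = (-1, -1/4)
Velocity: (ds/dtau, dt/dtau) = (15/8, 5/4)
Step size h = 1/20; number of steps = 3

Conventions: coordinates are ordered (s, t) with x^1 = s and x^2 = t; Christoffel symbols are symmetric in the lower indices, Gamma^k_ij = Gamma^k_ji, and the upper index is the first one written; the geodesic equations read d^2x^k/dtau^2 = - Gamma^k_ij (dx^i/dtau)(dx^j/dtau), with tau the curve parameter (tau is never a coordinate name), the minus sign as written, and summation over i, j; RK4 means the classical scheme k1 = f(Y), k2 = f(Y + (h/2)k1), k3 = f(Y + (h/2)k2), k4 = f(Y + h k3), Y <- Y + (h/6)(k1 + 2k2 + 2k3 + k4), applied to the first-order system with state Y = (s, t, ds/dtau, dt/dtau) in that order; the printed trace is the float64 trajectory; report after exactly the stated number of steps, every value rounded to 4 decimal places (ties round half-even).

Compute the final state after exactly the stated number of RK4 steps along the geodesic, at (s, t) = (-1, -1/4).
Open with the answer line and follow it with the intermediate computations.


Answer: s = -0.6903, t = -0.0764, ds/dtau = 2.3027, dt/dtau = 1.0328

f(Y) = (ds/dtau, dt/dtau, -Gamma^s_ij Y'^i Y'^j, -Gamma^t_ij Y'^i Y'^j) with the Gammas evaluated at the stage position; h = 0.050000; intermediate values shown to 6 dp
step 0: s = -1.0000, t = -0.2500, ds/dtau = 1.8750, dt/dtau = 1.2500
step 1:
  k1: at (s, t) = (-1.000000, -0.250000), (ds/dtau, dt/dtau) = (1.875000, 1.250000); Gamma_sss = -0.768353, Gamma_sst = 0.144066, Gamma_stt = 0.000000, Gamma_tss = 0.352686, Gamma_tst = -0.066129, Gamma_ttt = 0.000000; k1 = (1.875000, 1.250000, 2.025930, -0.929935)
  k2: at (s, t) = (-0.953125, -0.218750), (ds/dtau, dt/dtau) = (1.925648, 1.226752); Gamma_sss = -0.788775, Gamma_sst = 0.147895, Gamma_stt = 0.000000, Gamma_tss = 0.370741, Gamma_tst = -0.069514, Gamma_ttt = 0.000000; k2 = (1.925648, 1.226752, 2.226130, -1.046329)
  k3: at (s, t) = (-0.951859, -0.219331), (ds/dtau, dt/dtau) = (1.930653, 1.223842); Gamma_sss = -0.789436, Gamma_sst = 0.148019, Gamma_stt = 0.000000, Gamma_tss = 0.371406, Gamma_tst = -0.069639, Gamma_ttt = 0.000000; k3 = (1.930653, 1.223842, 2.243078, -1.055302)
  k4: at (s, t) = (-0.903467, -0.188808), (ds/dtau, dt/dtau) = (1.987154, 1.197235); Gamma_sss = -0.811231, Gamma_sst = 0.152106, Gamma_stt = 0.000000, Gamma_tss = 0.391941, Gamma_tst = -0.073489, Gamma_ttt = 0.000000; k4 = (1.987154, 1.197235, 2.479627, -1.198015)
  Y <- Y + (h/6)(k1 + 2k2 + 2k3 + k4): s = -0.9035, t = -0.1888, ds/dtau = 1.9870, dt/dtau = 1.1972
step 2:
  k1: at (s, t) = (-0.903544, -0.188763), (ds/dtau, dt/dtau) = (1.987033, 1.197240); Gamma_sss = -0.811190, Gamma_sst = 0.152098, Gamma_stt = 0.000000, Gamma_tss = 0.391896, Gamma_tst = -0.073480, Gamma_ttt = 0.000000; k1 = (1.987033, 1.197240, 2.479152, -1.197709)
  k2: at (s, t) = (-0.853868, -0.158832), (ds/dtau, dt/dtau) = (2.049012, 1.167297); Gamma_sss = -0.834158, Gamma_sst = 0.156405, Gamma_stt = 0.000000, Gamma_tss = 0.415112, Gamma_tst = -0.077834, Gamma_ttt = 0.000000; k2 = (2.049012, 1.167297, 2.753992, -1.370502)
  k3: at (s, t) = (-0.852318, -0.159581), (ds/dtau, dt/dtau) = (2.055883, 1.162977); Gamma_sss = -0.835001, Gamma_sst = 0.156563, Gamma_stt = 0.000000, Gamma_tss = 0.416090, Gamma_tst = -0.078017, Gamma_ttt = 0.000000; k3 = (2.055883, 1.162977, 2.780594, -1.385601)
  k4: at (s, t) = (-0.800750, -0.130614), (ds/dtau, dt/dtau) = (2.126063, 1.127960); Gamma_sss = -0.859344, Gamma_sst = 0.161127, Gamma_stt = 0.000000, Gamma_tss = 0.442968, Gamma_tst = -0.083057, Gamma_ttt = 0.000000; k4 = (2.126063, 1.127960, 3.111557, -1.603923)
  Y <- Y + (h/6)(k1 + 2k2 + 2k3 + k4): s = -0.8009, t = -0.1305, ds/dtau = 2.1259, dt/dtau = 1.1280
step 3:
  k1: at (s, t) = (-0.800853, -0.130549), (ds/dtau, dt/dtau) = (2.125865, 1.127958); Gamma_sss = -0.859287, Gamma_sst = 0.161116, Gamma_stt = 0.000000, Gamma_tss = 0.442894, Gamma_tst = -0.083043, Gamma_ttt = 0.000000; k1 = (2.125865, 1.127958, 3.110700, -1.603320)
  k2: at (s, t) = (-0.747706, -0.102350), (ds/dtau, dt/dtau) = (2.203633, 1.087875); Gamma_sss = -0.884537, Gamma_sst = 0.165851, Gamma_stt = 0.000000, Gamma_tss = 0.473760, Gamma_tst = -0.088830, Gamma_ttt = 0.000000; k2 = (2.203633, 1.087875, 3.500131, -1.874679)
  k3: at (s, t) = (-0.745762, -0.103352), (ds/dtau, dt/dtau) = (2.213369, 1.081091); Gamma_sss = -0.885590, Gamma_sst = 0.166048, Gamma_stt = 0.000000, Gamma_tss = 0.475272, Gamma_tst = -0.089113, Gamma_ttt = 0.000000; k3 = (2.213369, 1.081091, 3.543848, -1.901887)
  k4: at (s, t) = (-0.690185, -0.076494), (ds/dtau, dt/dtau) = (2.303058, 1.032864); Gamma_sss = -0.911650, Gamma_sst = 0.170934, Gamma_stt = 0.000000, Gamma_tss = 0.511790, Gamma_tst = -0.095961, Gamma_ttt = 0.000000; k4 = (2.303058, 1.032864, 4.022243, -2.258040)
  Y <- Y + (h/6)(k1 + 2k2 + 2k3 + k4): s = -0.6903, t = -0.0764, ds/dtau = 2.3027, dt/dtau = 1.0328


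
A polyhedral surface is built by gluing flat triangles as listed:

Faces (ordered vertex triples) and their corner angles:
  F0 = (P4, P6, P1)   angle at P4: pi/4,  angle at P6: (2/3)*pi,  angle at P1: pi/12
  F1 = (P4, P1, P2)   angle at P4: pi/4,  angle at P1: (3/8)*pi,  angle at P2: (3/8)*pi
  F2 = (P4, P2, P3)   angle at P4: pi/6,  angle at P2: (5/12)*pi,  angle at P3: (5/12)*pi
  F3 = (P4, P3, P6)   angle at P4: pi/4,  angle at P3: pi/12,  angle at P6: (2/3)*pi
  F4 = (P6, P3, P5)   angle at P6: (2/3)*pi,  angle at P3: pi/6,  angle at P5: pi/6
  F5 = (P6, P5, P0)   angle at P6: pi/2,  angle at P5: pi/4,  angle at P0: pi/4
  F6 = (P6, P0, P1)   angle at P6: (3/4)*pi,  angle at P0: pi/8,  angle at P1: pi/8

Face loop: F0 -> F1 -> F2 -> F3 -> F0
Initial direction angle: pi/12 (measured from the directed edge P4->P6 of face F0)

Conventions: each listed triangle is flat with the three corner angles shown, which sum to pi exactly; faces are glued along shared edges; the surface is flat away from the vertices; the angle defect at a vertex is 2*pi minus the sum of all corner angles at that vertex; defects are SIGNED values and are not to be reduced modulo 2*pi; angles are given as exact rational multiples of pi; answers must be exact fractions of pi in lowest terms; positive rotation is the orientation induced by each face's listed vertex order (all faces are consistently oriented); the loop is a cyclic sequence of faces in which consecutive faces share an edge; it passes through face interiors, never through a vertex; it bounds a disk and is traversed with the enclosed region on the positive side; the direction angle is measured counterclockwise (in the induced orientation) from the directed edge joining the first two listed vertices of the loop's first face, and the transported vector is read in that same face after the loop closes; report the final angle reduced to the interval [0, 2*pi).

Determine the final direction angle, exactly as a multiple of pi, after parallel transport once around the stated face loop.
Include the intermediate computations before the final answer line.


enclosed vertex P4: corner angles sum to (11/12)*pi, defect = 2*pi - (11/12)*pi = (13/12)*pi
summing the enclosed defects onto the initial angle, mod 2*pi in the induced orientation:
final angle = pi/12 + (13/12)*pi = (7/6)*pi (mod 2*pi)

Answer: final direction angle = (7/6)*pi


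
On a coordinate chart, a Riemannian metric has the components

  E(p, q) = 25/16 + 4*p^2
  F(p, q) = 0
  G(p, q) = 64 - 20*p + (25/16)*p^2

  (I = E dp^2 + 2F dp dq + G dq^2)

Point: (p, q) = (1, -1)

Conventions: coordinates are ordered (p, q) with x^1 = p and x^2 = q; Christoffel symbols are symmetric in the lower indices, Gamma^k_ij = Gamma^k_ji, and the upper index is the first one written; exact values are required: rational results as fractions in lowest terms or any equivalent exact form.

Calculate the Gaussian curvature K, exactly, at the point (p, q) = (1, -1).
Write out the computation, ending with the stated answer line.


E = 89/16, F = 0, G = 729/16, EG - F^2 = 64881/256 at the point
E_p = 8, E_q = 0, F_p = 0, F_q = 0, G_p = -135/8, G_q = 0
E_qq = 0, F_pq = 0, G_pp = 25/8
K follows from Brioschi's formula, (det M1 - det M2)/(EG - F^2)^2.
M1 = [[-E_qq/2 + F_pq - G_pp/2, E_p/2, F_p - E_q/2], [F_q - G_p/2, E, F], [G_q/2, F, G]] = [[-25/16, 4, 0], [135/16, 89/16, 0], [0, 0, 729/16]]; det M1 = -7920585/4096
M2 = [[0, E_q/2, G_p/2], [E_q/2, E, F], [G_p/2, F, G]] = [[0, 0, -135/16], [0, 89/16, 0], [-135/16, 0, 729/16]]; det M2 = -1622025/4096
det M1 - det M2 = -98415/64; K = -98415/64 / (64881/256)^2 = -5120/213867

Answer: K = -5120/213867


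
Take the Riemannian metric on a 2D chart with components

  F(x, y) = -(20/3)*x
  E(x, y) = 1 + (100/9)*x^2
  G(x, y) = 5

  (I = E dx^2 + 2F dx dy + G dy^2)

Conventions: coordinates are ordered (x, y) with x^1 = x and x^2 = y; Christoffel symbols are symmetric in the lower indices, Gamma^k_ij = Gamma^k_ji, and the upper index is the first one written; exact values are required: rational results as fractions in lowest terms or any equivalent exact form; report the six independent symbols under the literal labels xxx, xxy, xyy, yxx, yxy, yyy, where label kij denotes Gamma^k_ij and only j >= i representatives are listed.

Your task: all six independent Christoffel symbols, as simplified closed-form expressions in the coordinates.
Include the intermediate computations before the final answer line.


E = 1 + (100/9)*x^2; F = -(20/3)*x; G = 5
Gamma^k_ij = (1/2) g^{kl} (d_i g_jl + d_j g_il - d_l g_ij), with g^inv = (1/(EG-F^2)) [[G, -F], [-F, E]]
first partials: E_x = (200/9)*x, E_y = 0, F_x = -20/3, F_y = 0, G_x = 0, G_y = 0
D = EG - F^2 = 5 + (100/9)*x^2
expanded: Gamma^x_xx = (G E_x - 2F F_x + F E_y)/(2D), Gamma^x_xy = (G E_y - F G_x)/(2D), Gamma^x_yy = (2G F_y - G G_x - F G_y)/(2D), Gamma^y_xx = (2E F_x - E E_y - F E_x)/(2D), Gamma^y_xy = (E G_x - F E_y)/(2D), Gamma^y_yy = (E G_y - 2F F_y + F G_x)/(2D); substitute and cancel common factors

Answer: Gamma_xxx = 20*x/(20*x^2 + 9), Gamma_xxy = 0, Gamma_xyy = 0, Gamma_yxx = -12/(20*x^2 + 9), Gamma_yxy = 0, Gamma_yyy = 0


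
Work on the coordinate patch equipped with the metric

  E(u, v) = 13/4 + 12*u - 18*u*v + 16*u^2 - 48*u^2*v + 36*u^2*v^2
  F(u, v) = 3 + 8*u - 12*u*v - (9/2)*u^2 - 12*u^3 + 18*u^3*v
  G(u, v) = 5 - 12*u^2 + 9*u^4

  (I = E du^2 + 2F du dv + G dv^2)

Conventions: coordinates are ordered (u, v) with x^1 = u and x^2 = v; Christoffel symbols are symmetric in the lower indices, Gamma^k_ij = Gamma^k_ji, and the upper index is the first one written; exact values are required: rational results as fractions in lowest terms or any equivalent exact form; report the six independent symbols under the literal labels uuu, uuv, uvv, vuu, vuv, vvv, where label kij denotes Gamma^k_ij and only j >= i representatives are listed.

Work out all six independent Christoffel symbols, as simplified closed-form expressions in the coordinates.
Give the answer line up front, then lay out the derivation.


Answer: Gamma_uuu = (144*u*v^2 - 192*u*v + 64*u - 36*v + 24)/(36*u^4 + 144*u^2*v^2 - 192*u^2*v + 16*u^2 - 72*u*v + 48*u + 29), Gamma_uuv = (144*u^2*v - 96*u^2 - 36*u)/(36*u^4 + 144*u^2*v^2 - 192*u^2*v + 16*u^2 - 72*u*v + 48*u + 29), Gamma_uvv = 0, Gamma_vuu = (72*u^2*v - 48*u^2 - 48*v + 32)/(36*u^4 + 144*u^2*v^2 - 192*u^2*v + 16*u^2 - 72*u*v + 48*u + 29), Gamma_vuv = (72*u^3 - 48*u)/(36*u^4 + 144*u^2*v^2 - 192*u^2*v + 16*u^2 - 72*u*v + 48*u + 29), Gamma_vvv = 0

E = 13/4 + 12*u - 18*u*v + 16*u^2 - 48*u^2*v + 36*u^2*v^2; F = 3 + 8*u - 12*u*v - (9/2)*u^2 - 12*u^3 + 18*u^3*v; G = 5 - 12*u^2 + 9*u^4
Gamma^k_ij = (1/2) g^{kl} (d_i g_jl + d_j g_il - d_l g_ij), with g^inv = (1/(EG-F^2)) [[G, -F], [-F, E]]
first partials: E_u = 12 - 18*v + 32*u - 96*u*v + 72*u*v^2, E_v = -18*u - 48*u^2 + 72*u^2*v, F_u = 8 - 12*v - 9*u - 36*u^2 + 54*u^2*v, F_v = -12*u + 18*u^3, G_u = -24*u + 36*u^3, G_v = 0
D = EG - F^2 = 29/4 + 12*u - 18*u*v + 4*u^2 - 48*u^2*v + 36*u^2*v^2 + 9*u^4
expanded: Gamma^u_uu = (G E_u - 2F F_u + F E_v)/(2D), Gamma^u_uv = (G E_v - F G_u)/(2D), Gamma^u_vv = (2G F_v - G G_u - F G_v)/(2D), Gamma^v_uu = (2E F_u - E E_v - F E_u)/(2D), Gamma^v_uv = (E G_u - F E_v)/(2D), Gamma^v_vv = (E G_v - 2F F_v + F G_u)/(2D); substitute and cancel common factors


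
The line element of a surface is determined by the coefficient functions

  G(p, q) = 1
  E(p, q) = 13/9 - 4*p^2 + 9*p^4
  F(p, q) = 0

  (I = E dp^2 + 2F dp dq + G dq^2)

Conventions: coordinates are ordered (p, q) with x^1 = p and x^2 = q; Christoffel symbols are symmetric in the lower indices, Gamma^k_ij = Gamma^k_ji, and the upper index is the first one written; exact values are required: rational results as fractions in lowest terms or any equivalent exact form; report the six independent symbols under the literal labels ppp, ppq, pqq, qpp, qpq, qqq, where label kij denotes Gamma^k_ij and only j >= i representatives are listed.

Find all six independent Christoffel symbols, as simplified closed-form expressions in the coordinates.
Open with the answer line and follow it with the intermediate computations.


Answer: Gamma_ppp = (162*p^3 - 36*p)/(81*p^4 - 36*p^2 + 13), Gamma_ppq = 0, Gamma_pqq = 0, Gamma_qpp = 0, Gamma_qpq = 0, Gamma_qqq = 0

E = 13/9 - 4*p^2 + 9*p^4; F = 0; G = 1
Gamma^k_ij = (1/2) g^{kl} (d_i g_jl + d_j g_il - d_l g_ij), with g^inv = (1/(EG-F^2)) [[G, -F], [-F, E]]
first partials: E_p = -8*p + 36*p^3, E_q = 0, F_p = 0, F_q = 0, G_p = 0, G_q = 0
D = EG - F^2 = 13/9 - 4*p^2 + 9*p^4
expanded: Gamma^p_pp = (G E_p - 2F F_p + F E_q)/(2D), Gamma^p_pq = (G E_q - F G_p)/(2D), Gamma^p_qq = (2G F_q - G G_p - F G_q)/(2D), Gamma^q_pp = (2E F_p - E E_q - F E_p)/(2D), Gamma^q_pq = (E G_p - F E_q)/(2D), Gamma^q_qq = (E G_q - 2F F_q + F G_p)/(2D); substitute and cancel common factors


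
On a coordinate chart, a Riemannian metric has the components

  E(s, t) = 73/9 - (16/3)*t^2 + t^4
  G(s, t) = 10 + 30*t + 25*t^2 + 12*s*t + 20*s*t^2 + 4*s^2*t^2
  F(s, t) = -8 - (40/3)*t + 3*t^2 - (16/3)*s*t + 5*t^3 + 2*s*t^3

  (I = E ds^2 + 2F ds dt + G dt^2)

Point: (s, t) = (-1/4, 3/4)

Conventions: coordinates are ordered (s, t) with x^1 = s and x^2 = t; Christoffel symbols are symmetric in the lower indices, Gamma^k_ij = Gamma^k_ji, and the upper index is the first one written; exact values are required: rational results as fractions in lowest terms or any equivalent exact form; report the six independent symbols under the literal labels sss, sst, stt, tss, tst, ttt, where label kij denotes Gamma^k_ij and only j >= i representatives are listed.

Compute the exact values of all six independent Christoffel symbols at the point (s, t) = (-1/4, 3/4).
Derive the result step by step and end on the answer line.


E = 12505/2304, F = -1717/128, G = 2665/64 at the point
E_s = 0, E_t = -101/16, F_s = -101/32, F_t = 3/32, G_s = 153/8, G_t = 459/8
EG - F^2 = 106141/2304;  g^inv = (2304/106141) * [[2665/64, 1717/128], [1717/128, 12505/2304]]
first-kind symbols [ij,l] = (1/2)(d_i g_jl + d_j g_il - d_l g_ij): [ss,s] = E_s/2 = 0, [ss,t] = F_s - E_t/2 = 0, [st,s] = E_t/2 = -101/32, [st,t] = G_s/2 = 153/16, [tt,s] = F_t - G_s/2 = -303/32, [tt,t] = G_t/2 = 459/16
Gamma^s_ij = (G*[ij,s] - F*[ij,t])/(EG - F^2), Gamma^t_ij = (E*[ij,t] - F*[ij,s])/(EG - F^2)

Answer: Gamma_sss = 0, Gamma_sst = -7272/106141, Gamma_stt = -21816/106141, Gamma_tss = 0, Gamma_tst = 22032/106141, Gamma_ttt = 66096/106141


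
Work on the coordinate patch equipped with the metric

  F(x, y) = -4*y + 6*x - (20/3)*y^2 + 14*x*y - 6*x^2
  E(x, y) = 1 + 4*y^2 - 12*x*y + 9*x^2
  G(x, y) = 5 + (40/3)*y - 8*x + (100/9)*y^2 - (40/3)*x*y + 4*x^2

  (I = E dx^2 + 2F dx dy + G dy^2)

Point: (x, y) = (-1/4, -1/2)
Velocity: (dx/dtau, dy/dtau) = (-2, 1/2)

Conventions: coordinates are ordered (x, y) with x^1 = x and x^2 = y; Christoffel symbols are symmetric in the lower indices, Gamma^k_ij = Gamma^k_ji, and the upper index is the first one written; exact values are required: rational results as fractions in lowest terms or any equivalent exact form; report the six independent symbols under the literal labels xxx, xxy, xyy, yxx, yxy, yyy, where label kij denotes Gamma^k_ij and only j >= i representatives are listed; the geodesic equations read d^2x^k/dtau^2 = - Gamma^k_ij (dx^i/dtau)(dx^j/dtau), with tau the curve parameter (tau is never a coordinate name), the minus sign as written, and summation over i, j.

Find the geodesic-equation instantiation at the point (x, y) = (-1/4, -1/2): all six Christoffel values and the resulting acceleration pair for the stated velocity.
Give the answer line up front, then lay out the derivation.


Answer: Gamma_xxx = 108/253, Gamma_xxy = -72/253, Gamma_xyy = 120/253, Gamma_yxx = 360/253, Gamma_yxy = -240/253, Gamma_yyy = 400/253; accelerations (d^2x/dtau^2, d^2y/dtau^2) = (-606/253, -2020/253)

E = 17/16, F = 5/24, G = 61/36 at the point
E_x = 3/2, E_y = -1, F_x = 2, F_y = -5/6, G_x = -10/3, G_y = 50/9
EG - F^2 = 253/144;  g^inv = (144/253) * [[61/36, -5/24], [-5/24, 17/16]]
first-kind symbols [ij,l] = (1/2)(d_i g_jl + d_j g_il - d_l g_ij): [xx,x] = E_x/2 = 3/4, [xx,y] = F_x - E_y/2 = 5/2, [xy,x] = E_y/2 = -1/2, [xy,y] = G_x/2 = -5/3, [yy,x] = F_y - G_x/2 = 5/6, [yy,y] = G_y/2 = 25/9
Gamma^x_ij = (G*[ij,x] - F*[ij,y])/(EG - F^2), Gamma^y_ij = (E*[ij,y] - F*[ij,x])/(EG - F^2)
Gamma_xxx = 108/253, Gamma_xxy = -72/253, Gamma_xyy = 120/253, Gamma_yxx = 360/253, Gamma_yxy = -240/253, Gamma_yyy = 400/253
d^2x/dtau^2 = -(Gamma_xxx*(-2)^2 + 2*Gamma_xxy*(-2)*(1/2) + Gamma_xyy*(1/2)^2) = -606/253
d^2y/dtau^2 = -(Gamma_yxx*(-2)^2 + 2*Gamma_yxy*(-2)*(1/2) + Gamma_yyy*(1/2)^2) = -2020/253


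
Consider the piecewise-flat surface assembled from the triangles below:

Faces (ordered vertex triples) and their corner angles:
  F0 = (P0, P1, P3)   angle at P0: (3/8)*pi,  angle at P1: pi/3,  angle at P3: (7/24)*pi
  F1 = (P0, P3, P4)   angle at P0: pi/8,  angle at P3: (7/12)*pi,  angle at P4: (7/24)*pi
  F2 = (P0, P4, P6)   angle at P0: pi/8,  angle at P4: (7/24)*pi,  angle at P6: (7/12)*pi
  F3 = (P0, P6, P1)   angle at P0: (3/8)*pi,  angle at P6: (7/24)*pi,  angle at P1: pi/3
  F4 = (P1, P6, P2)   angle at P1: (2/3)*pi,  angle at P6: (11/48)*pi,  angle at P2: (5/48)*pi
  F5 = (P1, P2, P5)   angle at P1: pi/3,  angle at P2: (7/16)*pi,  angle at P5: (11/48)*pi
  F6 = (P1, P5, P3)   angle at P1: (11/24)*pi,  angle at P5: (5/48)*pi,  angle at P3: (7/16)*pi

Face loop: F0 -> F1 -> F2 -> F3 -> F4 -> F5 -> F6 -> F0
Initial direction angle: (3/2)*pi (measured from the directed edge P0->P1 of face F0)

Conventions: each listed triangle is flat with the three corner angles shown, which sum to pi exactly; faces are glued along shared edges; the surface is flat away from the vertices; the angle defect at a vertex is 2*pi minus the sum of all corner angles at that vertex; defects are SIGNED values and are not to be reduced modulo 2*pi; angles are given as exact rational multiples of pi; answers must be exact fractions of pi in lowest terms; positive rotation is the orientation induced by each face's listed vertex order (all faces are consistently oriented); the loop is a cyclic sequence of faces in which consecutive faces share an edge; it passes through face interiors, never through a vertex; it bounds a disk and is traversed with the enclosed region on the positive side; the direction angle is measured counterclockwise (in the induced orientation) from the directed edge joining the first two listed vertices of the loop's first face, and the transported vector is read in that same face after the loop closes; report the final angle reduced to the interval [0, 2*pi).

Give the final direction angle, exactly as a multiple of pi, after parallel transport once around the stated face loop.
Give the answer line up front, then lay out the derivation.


Answer: final direction angle = (3/8)*pi

enclosed vertex P0: corner angles sum to pi, defect = 2*pi - pi = pi
enclosed vertex P1: corner angles sum to (17/8)*pi, defect = 2*pi - (17/8)*pi = -pi/8
the rotation equals the total enclosed defect, so the final angle is initial + defects (mod 2*pi)
final angle = (3/2)*pi + (7/8)*pi = (3/8)*pi (mod 2*pi)


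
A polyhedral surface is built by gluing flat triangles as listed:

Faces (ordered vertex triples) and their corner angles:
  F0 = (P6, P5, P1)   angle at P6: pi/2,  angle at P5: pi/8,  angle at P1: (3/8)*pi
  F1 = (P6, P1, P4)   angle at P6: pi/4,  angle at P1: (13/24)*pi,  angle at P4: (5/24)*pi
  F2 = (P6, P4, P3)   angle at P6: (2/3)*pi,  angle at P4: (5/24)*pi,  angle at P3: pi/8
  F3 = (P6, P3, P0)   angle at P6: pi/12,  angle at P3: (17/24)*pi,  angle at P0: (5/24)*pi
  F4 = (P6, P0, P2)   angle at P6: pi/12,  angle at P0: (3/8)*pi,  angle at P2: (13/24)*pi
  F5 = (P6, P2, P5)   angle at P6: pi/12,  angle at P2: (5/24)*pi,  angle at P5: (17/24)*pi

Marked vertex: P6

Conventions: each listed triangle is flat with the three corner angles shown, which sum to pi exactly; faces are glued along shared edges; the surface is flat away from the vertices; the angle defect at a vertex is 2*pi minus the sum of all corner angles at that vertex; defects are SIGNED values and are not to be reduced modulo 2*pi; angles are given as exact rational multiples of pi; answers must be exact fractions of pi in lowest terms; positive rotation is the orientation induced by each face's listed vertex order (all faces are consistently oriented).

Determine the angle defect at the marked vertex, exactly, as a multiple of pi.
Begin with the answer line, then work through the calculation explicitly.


Answer: defect(P6) = pi/3

Sum of corner angles at P6: (5/3)*pi
defect = 2*pi - (5/3)*pi


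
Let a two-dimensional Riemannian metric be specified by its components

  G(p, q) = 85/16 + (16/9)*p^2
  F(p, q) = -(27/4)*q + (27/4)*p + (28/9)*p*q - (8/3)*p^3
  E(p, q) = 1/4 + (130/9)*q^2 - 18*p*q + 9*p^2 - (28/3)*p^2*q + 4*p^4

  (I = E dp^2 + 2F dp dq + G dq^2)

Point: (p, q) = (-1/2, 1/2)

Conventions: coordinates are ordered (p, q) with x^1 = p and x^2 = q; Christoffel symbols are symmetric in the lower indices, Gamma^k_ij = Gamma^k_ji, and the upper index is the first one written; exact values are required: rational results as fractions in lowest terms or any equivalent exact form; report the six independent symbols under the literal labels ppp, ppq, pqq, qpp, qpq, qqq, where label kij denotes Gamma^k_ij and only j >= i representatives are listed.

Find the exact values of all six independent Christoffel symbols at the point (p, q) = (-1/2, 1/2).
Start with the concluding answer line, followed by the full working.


Answer: Gamma_ppp = -129104/6999, Gamma_ppq = 93956/6999, Gamma_pqq = -73781/6999, Gamma_qpp = -166508/6999, Gamma_qpq = 116336/6999, Gamma_qqq = -92204/6999

E = 349/36, F = -259/36, G = 829/144 at the point
E_p = -46/3, E_q = 190/9, F_p = 227/36, F_q = -299/36, G_p = -16/9, G_q = 0
EG - F^2 = 2333/576;  g^inv = (576/2333) * [[829/144, 259/36], [259/36, 349/36]]
first-kind symbols [ij,l] = (1/2)(d_i g_jl + d_j g_il - d_l g_ij): [pp,p] = E_p/2 = -23/3, [pp,q] = F_p - E_q/2 = -17/4, [pq,p] = E_q/2 = 95/9, [pq,q] = G_p/2 = -8/9, [qq,p] = F_q - G_p/2 = -89/12, [qq,q] = G_q/2 = 0
Gamma^p_ij = (G*[ij,p] - F*[ij,q])/(EG - F^2), Gamma^q_ij = (E*[ij,q] - F*[ij,p])/(EG - F^2)


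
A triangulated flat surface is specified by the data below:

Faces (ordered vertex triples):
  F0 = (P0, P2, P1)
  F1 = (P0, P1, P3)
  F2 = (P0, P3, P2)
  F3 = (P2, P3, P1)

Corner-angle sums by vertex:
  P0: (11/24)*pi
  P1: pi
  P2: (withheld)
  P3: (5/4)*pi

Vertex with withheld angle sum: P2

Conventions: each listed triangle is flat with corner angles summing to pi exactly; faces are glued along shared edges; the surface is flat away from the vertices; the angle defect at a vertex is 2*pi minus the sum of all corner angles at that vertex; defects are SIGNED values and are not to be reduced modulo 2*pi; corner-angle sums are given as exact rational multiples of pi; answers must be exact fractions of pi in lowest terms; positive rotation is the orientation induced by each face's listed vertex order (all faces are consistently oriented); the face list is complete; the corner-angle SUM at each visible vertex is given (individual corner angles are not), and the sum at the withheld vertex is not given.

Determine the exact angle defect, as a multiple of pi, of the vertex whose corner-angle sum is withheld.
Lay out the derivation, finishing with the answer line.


V = 4, E = 6, F = 4; chi = V - E + F = 2
Gauss-Bonnet: total defect = 2*pi*chi = 4*pi; visible defects sum to (79/24)*pi

Answer: defect(P2) = (17/24)*pi


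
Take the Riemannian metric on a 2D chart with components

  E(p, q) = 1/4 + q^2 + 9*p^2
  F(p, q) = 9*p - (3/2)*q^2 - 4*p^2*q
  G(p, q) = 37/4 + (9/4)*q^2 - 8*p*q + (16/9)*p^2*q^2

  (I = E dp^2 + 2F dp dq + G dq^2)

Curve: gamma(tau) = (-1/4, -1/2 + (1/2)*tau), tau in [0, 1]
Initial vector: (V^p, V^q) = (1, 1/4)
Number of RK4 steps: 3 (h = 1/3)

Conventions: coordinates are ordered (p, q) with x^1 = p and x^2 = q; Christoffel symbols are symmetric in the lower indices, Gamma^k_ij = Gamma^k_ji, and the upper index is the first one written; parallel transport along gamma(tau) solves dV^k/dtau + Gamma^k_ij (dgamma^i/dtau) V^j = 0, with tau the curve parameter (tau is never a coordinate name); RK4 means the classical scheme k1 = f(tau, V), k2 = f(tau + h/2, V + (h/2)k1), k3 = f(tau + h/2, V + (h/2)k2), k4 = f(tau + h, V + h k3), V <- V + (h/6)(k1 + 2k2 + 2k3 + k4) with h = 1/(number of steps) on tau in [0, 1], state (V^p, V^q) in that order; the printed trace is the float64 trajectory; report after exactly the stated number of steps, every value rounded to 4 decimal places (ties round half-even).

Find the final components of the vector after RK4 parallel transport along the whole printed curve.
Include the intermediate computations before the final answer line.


gamma'(tau) = (0, 1/2); f(tau, V)^k = -Gamma^k_ij(gamma(tau)) gamma'^i(tau) V^j; h = 1/3; intermediate values shown to 6 dp
curve data and Christoffel symbols at the stage parameters:
  tau = 0.000000: gamma = (-0.250000, -0.500000), gamma' = (0.000000, 0.500000); Gamma_ppp = 0.432537, Gamma_ppq = 0.096119, Gamma_pqq = -1.940739, Gamma_qpp = 1.083828, Gamma_qpq = 0.240851, Gamma_qqq = -0.569258
  tau = 0.166667: gamma = (-0.250000, -0.416667), gamma' = (0.000000, 0.500000); Gamma_ppp = 0.272426, Gamma_ppq = 0.050449, Gamma_pqq = -1.772279, Gamma_qpp = 1.046709, Gamma_qpq = 0.193835, Gamma_qqq = -0.481312
  tau = 0.333333: gamma = (-0.250000, -0.333333), gamma' = (0.000000, 0.500000); Gamma_ppp = 0.117205, Gamma_ppq = 0.017364, Gamma_pqq = -1.550617, Gamma_qpp = 1.010679, Gamma_qpq = 0.149730, Gamma_qqq = -0.384950
  tau = 0.500000: gamma = (-0.250000, -0.250000), gamma' = (0.000000, 0.500000); Gamma_ppp = -0.022700, Gamma_ppq = -0.002522, Gamma_pqq = -1.265636, Gamma_qpp = 0.977595, Gamma_qpq = 0.108622, Gamma_qqq = -0.278448
  tau = 0.666667: gamma = (-0.250000, -0.166667), gamma' = (0.000000, 0.500000); Gamma_ppp = -0.134832, Gamma_ppq = -0.009988, Gamma_pqq = -0.912294, Gamma_qpp = 0.949646, Gamma_qpq = 0.070344, Gamma_qqq = -0.161004
  tau = 0.833333: gamma = (-0.250000, -0.083333), gamma' = (0.000000, 0.500000); Gamma_ppp = -0.206791, Gamma_ppq = -0.007659, Gamma_pqq = -0.494157, Gamma_qpp = 0.928988, Gamma_qpq = 0.034407, Gamma_qqq = -0.033349
  tau = 1.000000: gamma = (-0.250000, 0.000000), gamma' = (0.000000, 0.500000); Gamma_ppp = -0.229299, Gamma_ppq = 0.000000, Gamma_pqq = -0.025478, Gamma_qpp = 0.917197, Gamma_qpq = 0.000000, Gamma_qqq = 0.101911
step 0: V^p = 1.0000, V^q = 0.2500
step 1: k1 = (0.194533, -0.049268), k2 = (0.188216, -0.041872), k3 = (0.189335, -0.041473), k4 = (0.173879, -0.034132); V <- V + (h/6)(k1 + 2k2 + 2k3 + k4): V^p = 1.0624, V^q = 0.2361
step 2: k1 = (0.173831, -0.034094), k2 = (0.147193, -0.027194), k3 = (0.147915, -0.026792), k4 = (0.109177, -0.020814); V <- V + (h/6)(k1 + 2k2 + 2k3 + k4): V^p = 1.1109, V^q = 0.2271
step 3: k1 = (0.109119, -0.020795), k2 = (0.059569, -0.015696), k3 = (0.059747, -0.015540), k4 = (0.002826, -0.011306); V <- V + (h/6)(k1 + 2k2 + 2k3 + k4): V^p = 1.1304, V^q = 0.2218

Answer: V^p = 1.1304, V^q = 0.2218


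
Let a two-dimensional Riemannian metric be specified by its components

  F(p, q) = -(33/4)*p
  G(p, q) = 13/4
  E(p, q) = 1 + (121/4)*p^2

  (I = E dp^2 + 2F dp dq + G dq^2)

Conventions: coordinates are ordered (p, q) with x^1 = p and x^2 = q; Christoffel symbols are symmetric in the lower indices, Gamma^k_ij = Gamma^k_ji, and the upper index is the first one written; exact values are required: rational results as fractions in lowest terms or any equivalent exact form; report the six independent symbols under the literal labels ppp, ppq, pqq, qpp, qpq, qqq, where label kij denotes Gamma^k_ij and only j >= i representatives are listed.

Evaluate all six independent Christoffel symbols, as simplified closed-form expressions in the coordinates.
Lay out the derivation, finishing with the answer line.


E = 1 + (121/4)*p^2; F = -(33/4)*p; G = 13/4
Gamma^k_ij = (1/2) g^{kl} (d_i g_jl + d_j g_il - d_l g_ij), with g^inv = (1/(EG-F^2)) [[G, -F], [-F, E]]
first partials: E_p = (121/2)*p, E_q = 0, F_p = -33/4, F_q = 0, G_p = 0, G_q = 0
D = EG - F^2 = 13/4 + (121/4)*p^2
expanded: Gamma^p_pp = (G E_p - 2F F_p + F E_q)/(2D), Gamma^p_pq = (G E_q - F G_p)/(2D), Gamma^p_qq = (2G F_q - G G_p - F G_q)/(2D), Gamma^q_pp = (2E F_p - E E_q - F E_p)/(2D), Gamma^q_pq = (E G_p - F E_q)/(2D), Gamma^q_qq = (E G_q - 2F F_q + F G_p)/(2D); substitute and cancel common factors

Answer: Gamma_ppp = 121*p/(121*p^2 + 13), Gamma_ppq = 0, Gamma_pqq = 0, Gamma_qpp = -33/(121*p^2 + 13), Gamma_qpq = 0, Gamma_qqq = 0


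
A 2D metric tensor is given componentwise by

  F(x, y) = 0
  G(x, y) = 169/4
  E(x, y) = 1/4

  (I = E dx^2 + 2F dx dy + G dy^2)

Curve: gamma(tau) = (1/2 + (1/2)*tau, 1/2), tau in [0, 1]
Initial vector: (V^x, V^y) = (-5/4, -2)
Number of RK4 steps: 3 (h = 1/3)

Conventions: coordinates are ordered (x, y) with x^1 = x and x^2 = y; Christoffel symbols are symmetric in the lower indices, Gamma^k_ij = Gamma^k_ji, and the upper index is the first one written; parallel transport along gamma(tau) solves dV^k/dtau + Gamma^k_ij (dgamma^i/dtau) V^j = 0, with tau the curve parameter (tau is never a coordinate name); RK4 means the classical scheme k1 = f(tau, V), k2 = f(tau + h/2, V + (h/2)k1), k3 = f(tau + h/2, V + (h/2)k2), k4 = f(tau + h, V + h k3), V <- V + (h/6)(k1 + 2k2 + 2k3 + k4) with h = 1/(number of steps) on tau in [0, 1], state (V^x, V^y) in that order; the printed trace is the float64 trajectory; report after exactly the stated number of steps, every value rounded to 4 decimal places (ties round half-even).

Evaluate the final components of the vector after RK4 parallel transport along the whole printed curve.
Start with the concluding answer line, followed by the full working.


Answer: V^x = -1.2500, V^y = -2.0000

gamma'(tau) = (1/2, 0); f(tau, V)^k = -Gamma^k_ij(gamma(tau)) gamma'^i(tau) V^j; h = 1/3; intermediate values shown to 6 dp
curve data and Christoffel symbols at the stage parameters:
  tau = 0.000000: gamma = (0.500000, 0.500000), gamma' = (0.500000, 0.000000); Gamma_xxx = 0.000000, Gamma_xxy = 0.000000, Gamma_xyy = 0.000000, Gamma_yxx = 0.000000, Gamma_yxy = 0.000000, Gamma_yyy = 0.000000
  tau = 0.166667: gamma = (0.583333, 0.500000), gamma' = (0.500000, 0.000000); Gamma_xxx = 0.000000, Gamma_xxy = 0.000000, Gamma_xyy = 0.000000, Gamma_yxx = 0.000000, Gamma_yxy = 0.000000, Gamma_yyy = 0.000000
  tau = 0.333333: gamma = (0.666667, 0.500000), gamma' = (0.500000, 0.000000); Gamma_xxx = 0.000000, Gamma_xxy = 0.000000, Gamma_xyy = 0.000000, Gamma_yxx = 0.000000, Gamma_yxy = 0.000000, Gamma_yyy = 0.000000
  tau = 0.500000: gamma = (0.750000, 0.500000), gamma' = (0.500000, 0.000000); Gamma_xxx = 0.000000, Gamma_xxy = 0.000000, Gamma_xyy = 0.000000, Gamma_yxx = 0.000000, Gamma_yxy = 0.000000, Gamma_yyy = 0.000000
  tau = 0.666667: gamma = (0.833333, 0.500000), gamma' = (0.500000, 0.000000); Gamma_xxx = 0.000000, Gamma_xxy = 0.000000, Gamma_xyy = 0.000000, Gamma_yxx = 0.000000, Gamma_yxy = 0.000000, Gamma_yyy = 0.000000
  tau = 0.833333: gamma = (0.916667, 0.500000), gamma' = (0.500000, 0.000000); Gamma_xxx = 0.000000, Gamma_xxy = 0.000000, Gamma_xyy = 0.000000, Gamma_yxx = 0.000000, Gamma_yxy = 0.000000, Gamma_yyy = 0.000000
  tau = 1.000000: gamma = (1.000000, 0.500000), gamma' = (0.500000, 0.000000); Gamma_xxx = 0.000000, Gamma_xxy = 0.000000, Gamma_xyy = 0.000000, Gamma_yxx = 0.000000, Gamma_yxy = 0.000000, Gamma_yyy = 0.000000
step 0: V^x = -1.2500, V^y = -2.0000
step 1: k1 = (0.000000, 0.000000), k2 = (0.000000, 0.000000), k3 = (0.000000, 0.000000), k4 = (0.000000, 0.000000); V <- V + (h/6)(k1 + 2k2 + 2k3 + k4): V^x = -1.2500, V^y = -2.0000
step 2: k1 = (0.000000, 0.000000), k2 = (0.000000, 0.000000), k3 = (0.000000, 0.000000), k4 = (0.000000, 0.000000); V <- V + (h/6)(k1 + 2k2 + 2k3 + k4): V^x = -1.2500, V^y = -2.0000
step 3: k1 = (0.000000, 0.000000), k2 = (0.000000, 0.000000), k3 = (0.000000, 0.000000), k4 = (0.000000, 0.000000); V <- V + (h/6)(k1 + 2k2 + 2k3 + k4): V^x = -1.2500, V^y = -2.0000


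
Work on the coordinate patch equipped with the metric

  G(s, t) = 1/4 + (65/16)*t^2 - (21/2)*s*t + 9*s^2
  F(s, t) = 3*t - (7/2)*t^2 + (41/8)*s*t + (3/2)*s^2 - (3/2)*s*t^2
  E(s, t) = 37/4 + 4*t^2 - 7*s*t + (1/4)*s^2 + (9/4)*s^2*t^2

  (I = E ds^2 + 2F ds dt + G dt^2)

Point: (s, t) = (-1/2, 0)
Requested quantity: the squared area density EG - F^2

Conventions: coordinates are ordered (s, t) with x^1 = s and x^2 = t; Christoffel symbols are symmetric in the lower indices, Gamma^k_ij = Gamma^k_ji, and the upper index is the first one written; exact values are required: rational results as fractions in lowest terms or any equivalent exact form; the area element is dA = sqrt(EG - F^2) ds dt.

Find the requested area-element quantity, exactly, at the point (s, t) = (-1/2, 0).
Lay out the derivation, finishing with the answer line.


E = 149/16, F = 3/8, G = 5/2; EG - F^2 = 1481/64

Answer: EG - F^2 = 1481/64


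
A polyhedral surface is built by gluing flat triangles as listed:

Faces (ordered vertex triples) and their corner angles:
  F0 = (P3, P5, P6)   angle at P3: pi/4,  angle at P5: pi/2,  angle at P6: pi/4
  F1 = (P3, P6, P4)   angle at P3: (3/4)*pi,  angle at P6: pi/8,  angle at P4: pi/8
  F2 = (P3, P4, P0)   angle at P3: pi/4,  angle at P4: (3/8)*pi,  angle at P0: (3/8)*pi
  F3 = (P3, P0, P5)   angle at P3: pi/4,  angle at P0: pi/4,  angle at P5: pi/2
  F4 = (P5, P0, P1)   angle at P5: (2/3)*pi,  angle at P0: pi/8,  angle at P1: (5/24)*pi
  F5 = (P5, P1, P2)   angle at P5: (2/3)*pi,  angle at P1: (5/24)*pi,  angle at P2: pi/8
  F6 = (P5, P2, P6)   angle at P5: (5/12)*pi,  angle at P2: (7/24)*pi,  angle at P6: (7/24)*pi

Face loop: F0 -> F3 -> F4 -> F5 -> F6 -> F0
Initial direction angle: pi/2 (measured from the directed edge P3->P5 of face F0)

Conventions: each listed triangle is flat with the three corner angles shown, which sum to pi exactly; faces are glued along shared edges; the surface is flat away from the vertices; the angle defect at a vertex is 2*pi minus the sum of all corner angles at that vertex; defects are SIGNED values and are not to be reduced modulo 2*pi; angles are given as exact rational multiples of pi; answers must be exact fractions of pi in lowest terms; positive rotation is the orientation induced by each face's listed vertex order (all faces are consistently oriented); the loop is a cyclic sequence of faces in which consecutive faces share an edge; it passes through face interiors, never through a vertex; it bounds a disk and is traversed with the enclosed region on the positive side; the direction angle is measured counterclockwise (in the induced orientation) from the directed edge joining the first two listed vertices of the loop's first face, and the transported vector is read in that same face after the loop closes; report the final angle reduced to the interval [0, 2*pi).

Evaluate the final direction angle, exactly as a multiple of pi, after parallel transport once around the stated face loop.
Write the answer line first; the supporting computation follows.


Answer: final direction angle = (7/4)*pi

enclosed vertex P5: corner angles sum to (11/4)*pi, defect = 2*pi - (11/4)*pi = (-3/4)*pi
holonomy = initial angle + sum of enclosed defects (mod 2*pi), positive in the induced orientation
final angle = pi/2 - (3/4)*pi = (7/4)*pi (mod 2*pi)


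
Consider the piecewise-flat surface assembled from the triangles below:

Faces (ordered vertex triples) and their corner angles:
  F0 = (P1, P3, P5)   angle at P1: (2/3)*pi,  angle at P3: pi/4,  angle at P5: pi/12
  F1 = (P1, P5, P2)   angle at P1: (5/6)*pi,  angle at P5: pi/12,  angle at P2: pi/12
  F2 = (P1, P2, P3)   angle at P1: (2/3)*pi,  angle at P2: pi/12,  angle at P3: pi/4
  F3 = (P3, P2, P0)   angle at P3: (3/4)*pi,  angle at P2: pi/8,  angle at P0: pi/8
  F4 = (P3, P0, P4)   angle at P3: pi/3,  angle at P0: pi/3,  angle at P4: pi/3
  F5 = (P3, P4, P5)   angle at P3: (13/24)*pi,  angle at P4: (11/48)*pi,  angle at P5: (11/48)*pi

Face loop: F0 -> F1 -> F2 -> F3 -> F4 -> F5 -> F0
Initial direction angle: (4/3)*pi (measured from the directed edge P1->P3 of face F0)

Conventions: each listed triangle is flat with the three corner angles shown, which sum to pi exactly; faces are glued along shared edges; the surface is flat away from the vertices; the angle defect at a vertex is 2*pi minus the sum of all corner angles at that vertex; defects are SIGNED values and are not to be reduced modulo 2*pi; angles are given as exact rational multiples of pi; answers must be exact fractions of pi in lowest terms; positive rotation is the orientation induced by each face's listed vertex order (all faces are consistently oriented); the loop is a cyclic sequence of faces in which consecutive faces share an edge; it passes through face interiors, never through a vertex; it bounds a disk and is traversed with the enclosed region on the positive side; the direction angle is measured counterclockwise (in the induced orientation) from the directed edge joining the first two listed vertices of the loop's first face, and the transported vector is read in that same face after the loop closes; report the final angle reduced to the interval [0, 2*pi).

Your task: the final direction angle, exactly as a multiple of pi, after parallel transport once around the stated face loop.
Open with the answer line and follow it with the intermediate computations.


Answer: final direction angle = (25/24)*pi

enclosed vertex P1: corner angles sum to (13/6)*pi, defect = 2*pi - (13/6)*pi = -pi/6
enclosed vertex P3: corner angles sum to (17/8)*pi, defect = 2*pi - (17/8)*pi = -pi/8
final direction = starting direction + enclosed defect total, reduced mod 2*pi (induced orientation)
final angle = (4/3)*pi - (7/24)*pi = (25/24)*pi (mod 2*pi)
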